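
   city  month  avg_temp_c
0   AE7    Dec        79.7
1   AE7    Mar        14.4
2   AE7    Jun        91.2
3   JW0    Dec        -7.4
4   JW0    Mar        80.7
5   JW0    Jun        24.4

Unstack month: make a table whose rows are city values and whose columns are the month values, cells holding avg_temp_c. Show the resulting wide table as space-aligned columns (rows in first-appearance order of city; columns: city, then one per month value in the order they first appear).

Columns: city plus the 3 distinct month values (Dec, Mar, Jun).
For example, row AE7 column Dec takes avg_temp_c=79.7 from the long row (AE7, Dec).

city  Dec   Mar   Jun 
AE7   79.7  14.4  91.2
JW0   -7.4  80.7  24.4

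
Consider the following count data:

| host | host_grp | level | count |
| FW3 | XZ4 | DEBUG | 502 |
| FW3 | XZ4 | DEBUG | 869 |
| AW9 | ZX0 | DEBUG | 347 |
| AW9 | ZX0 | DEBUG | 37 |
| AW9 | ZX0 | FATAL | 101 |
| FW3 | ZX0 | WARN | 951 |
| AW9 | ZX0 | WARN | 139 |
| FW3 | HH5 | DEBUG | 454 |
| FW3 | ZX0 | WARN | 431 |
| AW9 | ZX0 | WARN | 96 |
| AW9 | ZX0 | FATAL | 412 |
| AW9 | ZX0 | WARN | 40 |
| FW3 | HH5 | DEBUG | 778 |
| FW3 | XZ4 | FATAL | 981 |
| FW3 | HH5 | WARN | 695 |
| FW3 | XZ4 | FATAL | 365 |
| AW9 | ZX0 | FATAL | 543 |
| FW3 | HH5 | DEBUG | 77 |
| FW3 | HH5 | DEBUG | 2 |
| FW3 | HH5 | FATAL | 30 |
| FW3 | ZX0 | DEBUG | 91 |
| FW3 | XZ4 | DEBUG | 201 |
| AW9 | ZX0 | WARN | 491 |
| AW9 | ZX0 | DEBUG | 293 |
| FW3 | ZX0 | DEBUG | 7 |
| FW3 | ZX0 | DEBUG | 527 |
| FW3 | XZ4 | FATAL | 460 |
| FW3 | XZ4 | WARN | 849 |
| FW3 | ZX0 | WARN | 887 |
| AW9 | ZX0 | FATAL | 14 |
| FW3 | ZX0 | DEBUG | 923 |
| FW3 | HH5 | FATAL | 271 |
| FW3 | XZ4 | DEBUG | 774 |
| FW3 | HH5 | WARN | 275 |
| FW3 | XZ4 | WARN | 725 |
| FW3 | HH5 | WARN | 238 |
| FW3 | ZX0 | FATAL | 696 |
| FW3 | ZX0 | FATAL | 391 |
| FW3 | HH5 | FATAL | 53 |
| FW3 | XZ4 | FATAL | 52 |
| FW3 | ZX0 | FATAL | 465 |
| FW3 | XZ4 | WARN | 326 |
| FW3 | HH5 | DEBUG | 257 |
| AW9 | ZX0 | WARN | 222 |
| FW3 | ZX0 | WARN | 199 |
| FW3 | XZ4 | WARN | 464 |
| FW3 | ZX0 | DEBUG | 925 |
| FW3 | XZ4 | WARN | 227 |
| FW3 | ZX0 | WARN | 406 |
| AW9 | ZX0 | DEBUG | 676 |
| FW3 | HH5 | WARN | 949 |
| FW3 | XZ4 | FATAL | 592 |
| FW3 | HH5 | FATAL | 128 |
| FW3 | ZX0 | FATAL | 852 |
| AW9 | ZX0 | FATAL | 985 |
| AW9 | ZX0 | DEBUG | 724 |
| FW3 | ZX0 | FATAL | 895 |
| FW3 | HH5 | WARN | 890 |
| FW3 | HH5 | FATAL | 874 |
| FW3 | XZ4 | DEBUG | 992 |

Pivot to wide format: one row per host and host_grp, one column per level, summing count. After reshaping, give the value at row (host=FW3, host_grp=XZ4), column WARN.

Rows with host=FW3, host_grp=XZ4 and level=WARN: count values are 849, 725, 326, 464, 227.
849 + 725 + 326 + 464 + 227 = 2591.

2591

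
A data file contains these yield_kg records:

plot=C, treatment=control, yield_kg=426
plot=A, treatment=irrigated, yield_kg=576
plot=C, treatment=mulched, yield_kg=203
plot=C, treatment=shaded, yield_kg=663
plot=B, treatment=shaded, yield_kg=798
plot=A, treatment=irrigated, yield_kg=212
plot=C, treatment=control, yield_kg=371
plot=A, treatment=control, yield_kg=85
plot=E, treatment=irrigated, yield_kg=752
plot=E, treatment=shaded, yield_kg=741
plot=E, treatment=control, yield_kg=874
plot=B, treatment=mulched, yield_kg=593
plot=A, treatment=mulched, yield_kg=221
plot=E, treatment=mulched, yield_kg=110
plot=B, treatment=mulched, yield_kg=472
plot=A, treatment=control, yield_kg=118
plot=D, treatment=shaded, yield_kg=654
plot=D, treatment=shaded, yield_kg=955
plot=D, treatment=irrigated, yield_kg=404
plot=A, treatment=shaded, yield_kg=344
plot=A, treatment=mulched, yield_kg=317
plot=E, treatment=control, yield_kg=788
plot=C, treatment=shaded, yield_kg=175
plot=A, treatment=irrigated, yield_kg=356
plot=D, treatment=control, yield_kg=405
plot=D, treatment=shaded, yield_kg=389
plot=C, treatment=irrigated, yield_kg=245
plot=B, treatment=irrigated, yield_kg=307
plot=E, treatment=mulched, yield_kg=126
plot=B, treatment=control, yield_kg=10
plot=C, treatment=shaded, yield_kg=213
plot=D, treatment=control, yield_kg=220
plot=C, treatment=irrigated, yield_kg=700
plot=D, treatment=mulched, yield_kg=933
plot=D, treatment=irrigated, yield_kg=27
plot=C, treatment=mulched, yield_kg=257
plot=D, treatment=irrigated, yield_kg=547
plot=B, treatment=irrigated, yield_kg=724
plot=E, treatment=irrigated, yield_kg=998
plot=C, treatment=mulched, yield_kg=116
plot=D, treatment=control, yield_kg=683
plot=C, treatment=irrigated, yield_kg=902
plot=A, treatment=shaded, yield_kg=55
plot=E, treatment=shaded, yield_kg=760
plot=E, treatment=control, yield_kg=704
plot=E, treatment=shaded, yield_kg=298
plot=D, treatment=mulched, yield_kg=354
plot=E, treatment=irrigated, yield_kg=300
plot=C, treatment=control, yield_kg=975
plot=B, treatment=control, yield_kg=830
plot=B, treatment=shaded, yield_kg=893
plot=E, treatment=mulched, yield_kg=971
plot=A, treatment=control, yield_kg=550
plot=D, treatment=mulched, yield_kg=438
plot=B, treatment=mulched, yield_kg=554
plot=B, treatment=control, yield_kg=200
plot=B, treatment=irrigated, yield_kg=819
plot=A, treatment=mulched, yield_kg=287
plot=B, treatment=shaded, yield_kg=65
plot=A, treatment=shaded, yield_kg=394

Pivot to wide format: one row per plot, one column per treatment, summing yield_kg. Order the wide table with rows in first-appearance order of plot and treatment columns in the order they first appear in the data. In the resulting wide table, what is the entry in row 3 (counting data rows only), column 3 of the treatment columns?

With rows in first-appearance order of plot, row 3 is plot=B. treatment columns in first-appearance order: control, irrigated, mulched, shaded; column 3 is mulched.
Long rows with plot=B, treatment=mulched: 593 + 472 + 554 = 1619.

1619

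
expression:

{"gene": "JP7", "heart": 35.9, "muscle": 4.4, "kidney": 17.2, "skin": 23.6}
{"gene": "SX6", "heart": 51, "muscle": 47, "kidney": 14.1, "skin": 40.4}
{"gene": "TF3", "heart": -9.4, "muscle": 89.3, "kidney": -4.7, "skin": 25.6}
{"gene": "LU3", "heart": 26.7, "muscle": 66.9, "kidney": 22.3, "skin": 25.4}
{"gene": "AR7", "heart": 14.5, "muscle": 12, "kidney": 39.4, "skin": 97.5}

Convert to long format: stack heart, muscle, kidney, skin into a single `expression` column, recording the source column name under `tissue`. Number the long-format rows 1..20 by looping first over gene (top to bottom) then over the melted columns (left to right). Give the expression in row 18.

12

20 rows total (5 × 4). Row 18: index ⌊(18-1)/4⌋ = 4 into gene → AR7; (18-1) mod 4 = 1 into the melted columns → muscle.
So row 18 is (AR7, muscle, 12); expression = 12.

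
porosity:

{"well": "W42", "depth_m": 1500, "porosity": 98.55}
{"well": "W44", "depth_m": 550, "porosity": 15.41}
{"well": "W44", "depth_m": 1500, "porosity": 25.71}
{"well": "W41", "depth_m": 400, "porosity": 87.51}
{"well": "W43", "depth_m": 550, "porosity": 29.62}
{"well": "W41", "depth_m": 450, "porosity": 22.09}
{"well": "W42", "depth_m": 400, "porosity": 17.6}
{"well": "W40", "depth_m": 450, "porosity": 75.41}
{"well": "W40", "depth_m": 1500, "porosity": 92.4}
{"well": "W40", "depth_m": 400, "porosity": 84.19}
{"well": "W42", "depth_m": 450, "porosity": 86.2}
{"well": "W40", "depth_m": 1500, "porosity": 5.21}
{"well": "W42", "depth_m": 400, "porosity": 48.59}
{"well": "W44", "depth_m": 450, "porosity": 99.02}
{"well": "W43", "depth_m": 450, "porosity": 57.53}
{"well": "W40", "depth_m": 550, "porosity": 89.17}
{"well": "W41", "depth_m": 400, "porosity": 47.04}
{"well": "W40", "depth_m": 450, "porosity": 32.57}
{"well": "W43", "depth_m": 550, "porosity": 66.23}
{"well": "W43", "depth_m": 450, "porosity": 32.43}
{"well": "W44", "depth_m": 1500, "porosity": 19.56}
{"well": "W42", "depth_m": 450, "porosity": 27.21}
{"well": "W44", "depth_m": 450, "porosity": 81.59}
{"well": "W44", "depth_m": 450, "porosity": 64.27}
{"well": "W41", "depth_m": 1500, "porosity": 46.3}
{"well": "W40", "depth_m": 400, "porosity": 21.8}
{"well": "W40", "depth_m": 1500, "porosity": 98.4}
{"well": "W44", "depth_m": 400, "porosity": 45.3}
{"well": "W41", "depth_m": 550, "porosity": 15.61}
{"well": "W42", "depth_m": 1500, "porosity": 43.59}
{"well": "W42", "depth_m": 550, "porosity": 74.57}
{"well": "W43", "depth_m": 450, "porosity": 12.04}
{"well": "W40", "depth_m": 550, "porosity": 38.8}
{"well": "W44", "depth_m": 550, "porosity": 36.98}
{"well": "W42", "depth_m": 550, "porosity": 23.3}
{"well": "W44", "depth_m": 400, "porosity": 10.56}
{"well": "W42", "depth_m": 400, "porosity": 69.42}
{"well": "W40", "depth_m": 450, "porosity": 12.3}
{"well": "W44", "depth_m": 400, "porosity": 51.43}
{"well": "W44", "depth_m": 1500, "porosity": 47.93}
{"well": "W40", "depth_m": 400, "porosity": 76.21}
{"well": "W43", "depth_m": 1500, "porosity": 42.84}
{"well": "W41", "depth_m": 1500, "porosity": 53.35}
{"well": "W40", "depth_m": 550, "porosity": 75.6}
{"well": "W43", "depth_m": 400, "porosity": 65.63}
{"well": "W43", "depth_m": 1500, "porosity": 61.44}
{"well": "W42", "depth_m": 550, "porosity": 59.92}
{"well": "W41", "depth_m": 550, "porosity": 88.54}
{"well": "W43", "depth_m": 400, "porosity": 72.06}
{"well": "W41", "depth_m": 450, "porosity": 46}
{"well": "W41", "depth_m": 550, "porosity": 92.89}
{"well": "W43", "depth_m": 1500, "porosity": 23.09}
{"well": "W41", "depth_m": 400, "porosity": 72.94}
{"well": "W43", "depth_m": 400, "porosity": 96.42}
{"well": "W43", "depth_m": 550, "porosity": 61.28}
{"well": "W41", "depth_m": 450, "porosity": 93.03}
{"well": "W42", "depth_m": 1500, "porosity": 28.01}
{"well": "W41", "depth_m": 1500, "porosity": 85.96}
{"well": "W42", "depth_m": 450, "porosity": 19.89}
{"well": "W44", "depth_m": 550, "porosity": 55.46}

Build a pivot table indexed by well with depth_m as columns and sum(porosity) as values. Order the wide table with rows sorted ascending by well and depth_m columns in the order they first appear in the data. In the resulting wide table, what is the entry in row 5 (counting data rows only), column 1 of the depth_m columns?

93.20

With rows sorted ascending by well, row 5 is well=W44. depth_m columns in first-appearance order: 1500, 550, 400, 450; column 1 is 1500.
Long rows with well=W44, depth_m=1500: 25.71 + 19.56 + 47.93 = 93.20.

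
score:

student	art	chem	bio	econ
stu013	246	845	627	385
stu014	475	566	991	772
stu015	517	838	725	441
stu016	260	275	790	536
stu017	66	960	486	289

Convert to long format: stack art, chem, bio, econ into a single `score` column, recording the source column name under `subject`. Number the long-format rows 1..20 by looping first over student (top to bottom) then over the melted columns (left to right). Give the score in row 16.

536

20 rows total (5 × 4). Row 16: index ⌊(16-1)/4⌋ = 3 into student → stu016; (16-1) mod 4 = 3 into the melted columns → econ.
So row 16 is (stu016, econ, 536); score = 536.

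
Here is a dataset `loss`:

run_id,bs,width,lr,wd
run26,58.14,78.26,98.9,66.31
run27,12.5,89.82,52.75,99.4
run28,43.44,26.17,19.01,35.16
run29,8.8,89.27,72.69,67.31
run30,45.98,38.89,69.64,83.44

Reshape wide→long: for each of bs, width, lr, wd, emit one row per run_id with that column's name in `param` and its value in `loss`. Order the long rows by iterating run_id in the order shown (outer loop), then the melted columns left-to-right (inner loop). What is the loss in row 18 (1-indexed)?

20 rows total (5 × 4). Row 18: index ⌊(18-1)/4⌋ = 4 into run_id → run30; (18-1) mod 4 = 1 into the melted columns → width.
So row 18 is (run30, width, 38.89); loss = 38.89.

38.89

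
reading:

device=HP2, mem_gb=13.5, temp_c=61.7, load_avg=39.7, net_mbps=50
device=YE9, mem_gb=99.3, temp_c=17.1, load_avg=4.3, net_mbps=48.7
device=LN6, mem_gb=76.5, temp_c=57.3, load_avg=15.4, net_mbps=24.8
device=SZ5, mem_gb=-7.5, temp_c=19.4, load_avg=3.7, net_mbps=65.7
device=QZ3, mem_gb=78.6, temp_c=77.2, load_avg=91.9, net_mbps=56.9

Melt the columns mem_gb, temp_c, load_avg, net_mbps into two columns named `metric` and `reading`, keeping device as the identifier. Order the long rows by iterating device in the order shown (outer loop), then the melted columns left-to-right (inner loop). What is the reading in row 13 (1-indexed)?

20 rows total (5 × 4). Row 13: index ⌊(13-1)/4⌋ = 3 into device → SZ5; (13-1) mod 4 = 0 into the melted columns → mem_gb.
So row 13 is (SZ5, mem_gb, -7.5); reading = -7.5.

-7.5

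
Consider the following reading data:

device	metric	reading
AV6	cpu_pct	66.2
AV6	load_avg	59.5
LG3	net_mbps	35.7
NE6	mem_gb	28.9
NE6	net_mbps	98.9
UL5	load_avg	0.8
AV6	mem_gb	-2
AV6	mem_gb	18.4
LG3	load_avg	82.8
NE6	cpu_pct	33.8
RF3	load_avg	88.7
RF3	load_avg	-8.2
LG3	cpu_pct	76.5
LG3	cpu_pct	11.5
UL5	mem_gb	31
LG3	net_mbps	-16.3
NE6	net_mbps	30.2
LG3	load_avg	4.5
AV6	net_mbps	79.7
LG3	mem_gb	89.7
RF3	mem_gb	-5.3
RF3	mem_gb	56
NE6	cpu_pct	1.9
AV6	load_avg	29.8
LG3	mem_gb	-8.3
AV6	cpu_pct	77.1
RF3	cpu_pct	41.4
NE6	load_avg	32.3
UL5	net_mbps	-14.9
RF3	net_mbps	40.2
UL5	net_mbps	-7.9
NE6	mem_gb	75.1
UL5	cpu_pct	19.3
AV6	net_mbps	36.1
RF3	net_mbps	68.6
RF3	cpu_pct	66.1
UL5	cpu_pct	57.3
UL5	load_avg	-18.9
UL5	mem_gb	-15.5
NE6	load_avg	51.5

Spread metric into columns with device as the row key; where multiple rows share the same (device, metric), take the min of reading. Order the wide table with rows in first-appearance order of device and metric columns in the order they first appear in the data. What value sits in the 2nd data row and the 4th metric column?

With rows in first-appearance order of device, row 2 is device=LG3. metric columns in first-appearance order: cpu_pct, load_avg, net_mbps, mem_gb; column 4 is mem_gb.
Long rows with device=LG3, metric=mem_gb: min(89.7, -8.3) = -8.3.

-8.3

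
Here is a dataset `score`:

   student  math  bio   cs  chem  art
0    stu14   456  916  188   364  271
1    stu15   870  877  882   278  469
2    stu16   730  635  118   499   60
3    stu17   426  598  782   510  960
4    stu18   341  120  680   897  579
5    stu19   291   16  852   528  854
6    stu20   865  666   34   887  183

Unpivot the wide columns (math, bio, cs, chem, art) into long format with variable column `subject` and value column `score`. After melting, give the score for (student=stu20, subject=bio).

666

Unpivoting turns each (student, wide-column) pair into one long row.
The wide cell at row stu20, column bio holds 666, so the long row (stu20, bio) has score=666.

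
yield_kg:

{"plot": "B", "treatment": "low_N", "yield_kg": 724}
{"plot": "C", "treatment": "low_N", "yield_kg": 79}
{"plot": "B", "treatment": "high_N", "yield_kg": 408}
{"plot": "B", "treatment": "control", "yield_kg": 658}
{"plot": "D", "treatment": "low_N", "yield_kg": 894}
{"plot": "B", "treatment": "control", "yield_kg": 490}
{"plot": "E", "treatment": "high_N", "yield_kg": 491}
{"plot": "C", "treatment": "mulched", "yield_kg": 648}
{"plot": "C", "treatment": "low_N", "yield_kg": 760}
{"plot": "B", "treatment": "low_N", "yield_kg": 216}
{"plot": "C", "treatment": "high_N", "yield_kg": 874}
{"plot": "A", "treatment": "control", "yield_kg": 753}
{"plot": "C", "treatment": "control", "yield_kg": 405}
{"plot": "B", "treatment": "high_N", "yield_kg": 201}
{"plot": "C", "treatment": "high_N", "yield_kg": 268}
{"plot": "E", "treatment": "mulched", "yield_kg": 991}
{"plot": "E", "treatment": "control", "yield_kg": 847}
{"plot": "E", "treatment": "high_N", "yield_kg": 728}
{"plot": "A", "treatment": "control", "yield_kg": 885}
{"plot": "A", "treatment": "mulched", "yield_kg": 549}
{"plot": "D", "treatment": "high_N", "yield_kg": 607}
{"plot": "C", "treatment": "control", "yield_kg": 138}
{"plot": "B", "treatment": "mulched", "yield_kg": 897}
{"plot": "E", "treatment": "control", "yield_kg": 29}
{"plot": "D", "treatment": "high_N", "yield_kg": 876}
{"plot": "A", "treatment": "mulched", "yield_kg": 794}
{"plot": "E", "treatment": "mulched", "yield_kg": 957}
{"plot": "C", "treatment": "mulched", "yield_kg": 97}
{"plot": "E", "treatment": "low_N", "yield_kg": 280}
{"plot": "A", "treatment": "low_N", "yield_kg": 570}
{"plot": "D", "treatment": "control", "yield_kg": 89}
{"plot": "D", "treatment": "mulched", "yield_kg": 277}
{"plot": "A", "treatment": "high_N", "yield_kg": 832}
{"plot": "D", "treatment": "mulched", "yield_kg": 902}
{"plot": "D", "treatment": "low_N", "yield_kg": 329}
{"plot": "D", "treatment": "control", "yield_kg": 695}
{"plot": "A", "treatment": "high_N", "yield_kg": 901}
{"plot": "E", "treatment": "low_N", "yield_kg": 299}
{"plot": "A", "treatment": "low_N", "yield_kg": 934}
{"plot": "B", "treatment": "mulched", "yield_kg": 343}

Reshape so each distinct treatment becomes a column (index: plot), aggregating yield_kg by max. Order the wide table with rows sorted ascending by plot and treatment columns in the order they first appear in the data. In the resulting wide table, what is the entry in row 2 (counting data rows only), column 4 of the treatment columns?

With rows sorted ascending by plot, row 2 is plot=B. treatment columns in first-appearance order: low_N, high_N, control, mulched; column 4 is mulched.
Long rows with plot=B, treatment=mulched: max(897, 343) = 897.

897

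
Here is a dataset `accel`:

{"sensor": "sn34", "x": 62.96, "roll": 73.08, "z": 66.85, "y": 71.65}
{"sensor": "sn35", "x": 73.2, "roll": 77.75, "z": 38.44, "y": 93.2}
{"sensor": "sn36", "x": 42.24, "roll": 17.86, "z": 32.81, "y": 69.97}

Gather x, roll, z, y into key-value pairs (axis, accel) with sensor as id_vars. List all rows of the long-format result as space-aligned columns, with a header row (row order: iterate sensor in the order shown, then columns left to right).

Each (sensor, column) pair becomes one row: 3 × 4 = 12 rows.
For example, (sn34, x) → accel=62.96.

sensor  axis  accel
sn34    x     62.96
sn34    roll  73.08
sn34    z     66.85
sn34    y     71.65
sn35    x     73.2 
sn35    roll  77.75
sn35    z     38.44
sn35    y     93.2 
sn36    x     42.24
sn36    roll  17.86
sn36    z     32.81
sn36    y     69.97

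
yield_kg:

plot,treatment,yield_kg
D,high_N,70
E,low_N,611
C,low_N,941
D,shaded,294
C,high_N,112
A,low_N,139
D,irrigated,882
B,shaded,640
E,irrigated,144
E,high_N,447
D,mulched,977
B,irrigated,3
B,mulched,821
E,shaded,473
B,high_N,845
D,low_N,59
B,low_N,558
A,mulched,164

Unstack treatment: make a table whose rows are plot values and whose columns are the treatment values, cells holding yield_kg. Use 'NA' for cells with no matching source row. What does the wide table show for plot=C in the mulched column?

No long-format row has plot=C and treatment=mulched, so the cell is NA.

NA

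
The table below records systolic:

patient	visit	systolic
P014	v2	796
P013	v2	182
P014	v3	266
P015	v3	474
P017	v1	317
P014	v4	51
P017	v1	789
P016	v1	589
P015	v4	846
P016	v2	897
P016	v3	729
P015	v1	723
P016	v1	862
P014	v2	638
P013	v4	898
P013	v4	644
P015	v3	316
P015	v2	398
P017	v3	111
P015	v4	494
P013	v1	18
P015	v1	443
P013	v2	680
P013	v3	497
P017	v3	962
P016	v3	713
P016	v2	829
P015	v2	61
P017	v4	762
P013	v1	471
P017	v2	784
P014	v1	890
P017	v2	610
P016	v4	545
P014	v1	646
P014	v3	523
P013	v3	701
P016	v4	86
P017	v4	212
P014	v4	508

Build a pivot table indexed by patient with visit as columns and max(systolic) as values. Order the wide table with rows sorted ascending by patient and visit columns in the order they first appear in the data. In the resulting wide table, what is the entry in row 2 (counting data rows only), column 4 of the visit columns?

508

With rows sorted ascending by patient, row 2 is patient=P014. visit columns in first-appearance order: v2, v3, v1, v4; column 4 is v4.
Long rows with patient=P014, visit=v4: max(51, 508) = 508.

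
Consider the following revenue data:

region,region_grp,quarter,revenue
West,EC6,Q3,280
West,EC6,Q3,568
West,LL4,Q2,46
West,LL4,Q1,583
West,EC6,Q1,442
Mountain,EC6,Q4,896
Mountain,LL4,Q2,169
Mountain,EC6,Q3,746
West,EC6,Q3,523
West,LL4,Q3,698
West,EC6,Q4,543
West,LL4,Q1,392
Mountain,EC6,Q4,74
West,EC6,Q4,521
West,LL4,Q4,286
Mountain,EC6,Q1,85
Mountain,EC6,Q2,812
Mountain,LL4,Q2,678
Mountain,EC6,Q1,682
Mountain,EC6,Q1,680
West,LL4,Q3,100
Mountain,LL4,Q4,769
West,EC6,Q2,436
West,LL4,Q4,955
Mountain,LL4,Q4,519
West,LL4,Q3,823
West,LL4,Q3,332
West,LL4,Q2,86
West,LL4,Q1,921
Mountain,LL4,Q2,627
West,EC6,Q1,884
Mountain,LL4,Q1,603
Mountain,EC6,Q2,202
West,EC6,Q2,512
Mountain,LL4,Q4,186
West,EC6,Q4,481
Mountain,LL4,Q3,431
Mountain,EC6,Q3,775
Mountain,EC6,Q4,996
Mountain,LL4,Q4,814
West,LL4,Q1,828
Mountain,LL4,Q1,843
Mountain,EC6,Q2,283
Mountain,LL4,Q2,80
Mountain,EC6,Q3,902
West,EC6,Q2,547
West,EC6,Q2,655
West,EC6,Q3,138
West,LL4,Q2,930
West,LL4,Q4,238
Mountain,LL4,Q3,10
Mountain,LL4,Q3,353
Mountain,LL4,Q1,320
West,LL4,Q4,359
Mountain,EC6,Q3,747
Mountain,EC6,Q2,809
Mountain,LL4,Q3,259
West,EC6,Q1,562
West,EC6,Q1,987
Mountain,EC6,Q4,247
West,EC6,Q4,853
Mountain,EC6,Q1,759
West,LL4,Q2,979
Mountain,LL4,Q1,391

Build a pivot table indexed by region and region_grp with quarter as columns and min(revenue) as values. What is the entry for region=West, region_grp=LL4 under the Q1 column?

392

Rows with region=West, region_grp=LL4 and quarter=Q1: revenue values are 583, 392, 921, 828.
min(583, 392, 921, 828) = 392.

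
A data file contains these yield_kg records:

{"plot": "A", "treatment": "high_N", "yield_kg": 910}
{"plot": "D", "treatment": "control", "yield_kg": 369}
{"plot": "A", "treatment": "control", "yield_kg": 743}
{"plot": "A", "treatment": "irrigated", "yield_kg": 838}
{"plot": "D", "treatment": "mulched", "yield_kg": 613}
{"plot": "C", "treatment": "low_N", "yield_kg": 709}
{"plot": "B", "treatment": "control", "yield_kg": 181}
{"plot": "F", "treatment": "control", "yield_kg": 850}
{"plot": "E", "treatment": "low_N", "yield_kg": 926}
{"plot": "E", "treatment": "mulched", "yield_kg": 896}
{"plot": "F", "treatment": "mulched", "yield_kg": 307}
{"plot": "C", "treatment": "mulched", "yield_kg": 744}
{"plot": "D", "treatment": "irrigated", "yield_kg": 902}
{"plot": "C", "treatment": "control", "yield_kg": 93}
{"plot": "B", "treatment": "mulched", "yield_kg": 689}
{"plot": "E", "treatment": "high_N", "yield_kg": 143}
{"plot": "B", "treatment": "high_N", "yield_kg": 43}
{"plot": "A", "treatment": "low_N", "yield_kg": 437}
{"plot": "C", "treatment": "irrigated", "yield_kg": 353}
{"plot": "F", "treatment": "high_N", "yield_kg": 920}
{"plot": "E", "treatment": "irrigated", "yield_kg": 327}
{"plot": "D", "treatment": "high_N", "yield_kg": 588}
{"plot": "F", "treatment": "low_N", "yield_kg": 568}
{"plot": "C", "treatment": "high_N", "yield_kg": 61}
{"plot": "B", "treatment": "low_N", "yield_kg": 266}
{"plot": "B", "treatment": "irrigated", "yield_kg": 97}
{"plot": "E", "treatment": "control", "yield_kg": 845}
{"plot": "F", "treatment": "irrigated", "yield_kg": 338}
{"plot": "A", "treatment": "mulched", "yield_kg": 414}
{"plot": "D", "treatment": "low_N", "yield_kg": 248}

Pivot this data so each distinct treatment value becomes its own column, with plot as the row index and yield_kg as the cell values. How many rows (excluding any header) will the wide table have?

6 distinct plot values → 6 rows.

6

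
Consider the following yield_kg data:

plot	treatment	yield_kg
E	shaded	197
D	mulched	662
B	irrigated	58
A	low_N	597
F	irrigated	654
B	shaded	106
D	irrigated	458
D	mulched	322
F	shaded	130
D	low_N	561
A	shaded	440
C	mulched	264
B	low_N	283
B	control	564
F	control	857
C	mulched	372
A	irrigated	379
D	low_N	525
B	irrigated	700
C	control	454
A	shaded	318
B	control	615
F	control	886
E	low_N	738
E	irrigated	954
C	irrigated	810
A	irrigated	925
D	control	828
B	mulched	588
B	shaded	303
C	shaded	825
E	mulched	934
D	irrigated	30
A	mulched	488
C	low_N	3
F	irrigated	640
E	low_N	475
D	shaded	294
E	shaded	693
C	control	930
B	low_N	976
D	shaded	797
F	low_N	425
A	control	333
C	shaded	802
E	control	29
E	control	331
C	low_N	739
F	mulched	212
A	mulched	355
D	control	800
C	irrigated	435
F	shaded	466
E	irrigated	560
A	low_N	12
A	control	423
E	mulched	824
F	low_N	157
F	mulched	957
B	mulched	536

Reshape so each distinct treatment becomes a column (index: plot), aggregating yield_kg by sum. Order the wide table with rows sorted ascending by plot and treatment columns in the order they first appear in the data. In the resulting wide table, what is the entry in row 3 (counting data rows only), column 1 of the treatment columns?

With rows sorted ascending by plot, row 3 is plot=C. treatment columns in first-appearance order: shaded, mulched, irrigated, low_N, control; column 1 is shaded.
Long rows with plot=C, treatment=shaded: 825 + 802 = 1627.

1627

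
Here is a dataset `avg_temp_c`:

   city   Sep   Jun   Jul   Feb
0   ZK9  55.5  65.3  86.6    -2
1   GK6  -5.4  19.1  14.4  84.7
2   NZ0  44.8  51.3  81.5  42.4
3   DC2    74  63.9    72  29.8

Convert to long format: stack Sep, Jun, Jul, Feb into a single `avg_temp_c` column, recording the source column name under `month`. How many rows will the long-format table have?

16

4 city values × 4 melted columns = 16 rows.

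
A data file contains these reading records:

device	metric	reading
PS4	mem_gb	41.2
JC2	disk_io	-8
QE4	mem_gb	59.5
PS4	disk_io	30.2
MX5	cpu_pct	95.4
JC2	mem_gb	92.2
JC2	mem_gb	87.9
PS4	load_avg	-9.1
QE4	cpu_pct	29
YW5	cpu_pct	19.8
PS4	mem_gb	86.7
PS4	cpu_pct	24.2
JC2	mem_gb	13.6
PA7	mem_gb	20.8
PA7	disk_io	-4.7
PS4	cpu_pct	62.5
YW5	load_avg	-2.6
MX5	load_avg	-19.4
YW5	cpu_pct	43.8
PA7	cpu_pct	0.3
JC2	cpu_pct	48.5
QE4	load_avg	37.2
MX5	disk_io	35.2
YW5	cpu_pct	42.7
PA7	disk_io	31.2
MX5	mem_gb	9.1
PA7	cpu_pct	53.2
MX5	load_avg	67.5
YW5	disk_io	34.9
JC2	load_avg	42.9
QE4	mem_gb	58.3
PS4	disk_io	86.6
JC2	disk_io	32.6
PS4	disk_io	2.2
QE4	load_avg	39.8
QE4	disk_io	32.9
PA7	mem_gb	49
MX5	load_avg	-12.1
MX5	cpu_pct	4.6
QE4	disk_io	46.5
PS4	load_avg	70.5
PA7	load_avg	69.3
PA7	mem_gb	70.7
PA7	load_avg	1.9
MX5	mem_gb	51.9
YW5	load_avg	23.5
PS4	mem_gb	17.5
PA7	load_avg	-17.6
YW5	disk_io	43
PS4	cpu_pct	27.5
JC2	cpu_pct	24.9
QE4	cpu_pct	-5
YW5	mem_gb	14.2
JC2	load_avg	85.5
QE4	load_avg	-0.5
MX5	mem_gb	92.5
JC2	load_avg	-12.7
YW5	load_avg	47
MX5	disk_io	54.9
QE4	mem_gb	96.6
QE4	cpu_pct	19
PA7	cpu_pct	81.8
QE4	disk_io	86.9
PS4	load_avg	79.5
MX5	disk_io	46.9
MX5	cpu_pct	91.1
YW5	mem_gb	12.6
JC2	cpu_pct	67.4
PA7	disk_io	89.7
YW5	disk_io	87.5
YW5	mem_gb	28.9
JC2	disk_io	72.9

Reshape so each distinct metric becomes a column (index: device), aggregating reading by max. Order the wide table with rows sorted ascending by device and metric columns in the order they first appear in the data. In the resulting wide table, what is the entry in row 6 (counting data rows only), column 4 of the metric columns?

47

With rows sorted ascending by device, row 6 is device=YW5. metric columns in first-appearance order: mem_gb, disk_io, cpu_pct, load_avg; column 4 is load_avg.
Long rows with device=YW5, metric=load_avg: max(-2.6, 23.5, 47) = 47.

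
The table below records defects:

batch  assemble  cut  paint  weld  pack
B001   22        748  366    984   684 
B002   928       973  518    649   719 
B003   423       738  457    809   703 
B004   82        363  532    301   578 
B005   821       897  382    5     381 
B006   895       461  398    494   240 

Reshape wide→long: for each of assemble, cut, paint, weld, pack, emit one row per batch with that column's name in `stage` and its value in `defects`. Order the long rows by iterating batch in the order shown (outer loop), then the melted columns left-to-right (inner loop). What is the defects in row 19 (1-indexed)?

301

30 rows total (6 × 5). Row 19: index ⌊(19-1)/5⌋ = 3 into batch → B004; (19-1) mod 5 = 3 into the melted columns → weld.
So row 19 is (B004, weld, 301); defects = 301.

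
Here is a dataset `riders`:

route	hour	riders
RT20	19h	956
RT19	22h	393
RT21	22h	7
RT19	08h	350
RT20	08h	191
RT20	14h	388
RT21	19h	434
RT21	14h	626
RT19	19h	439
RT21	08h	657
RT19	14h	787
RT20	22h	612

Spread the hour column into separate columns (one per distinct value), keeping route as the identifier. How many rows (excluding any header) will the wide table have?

3

3 distinct route values → 3 rows.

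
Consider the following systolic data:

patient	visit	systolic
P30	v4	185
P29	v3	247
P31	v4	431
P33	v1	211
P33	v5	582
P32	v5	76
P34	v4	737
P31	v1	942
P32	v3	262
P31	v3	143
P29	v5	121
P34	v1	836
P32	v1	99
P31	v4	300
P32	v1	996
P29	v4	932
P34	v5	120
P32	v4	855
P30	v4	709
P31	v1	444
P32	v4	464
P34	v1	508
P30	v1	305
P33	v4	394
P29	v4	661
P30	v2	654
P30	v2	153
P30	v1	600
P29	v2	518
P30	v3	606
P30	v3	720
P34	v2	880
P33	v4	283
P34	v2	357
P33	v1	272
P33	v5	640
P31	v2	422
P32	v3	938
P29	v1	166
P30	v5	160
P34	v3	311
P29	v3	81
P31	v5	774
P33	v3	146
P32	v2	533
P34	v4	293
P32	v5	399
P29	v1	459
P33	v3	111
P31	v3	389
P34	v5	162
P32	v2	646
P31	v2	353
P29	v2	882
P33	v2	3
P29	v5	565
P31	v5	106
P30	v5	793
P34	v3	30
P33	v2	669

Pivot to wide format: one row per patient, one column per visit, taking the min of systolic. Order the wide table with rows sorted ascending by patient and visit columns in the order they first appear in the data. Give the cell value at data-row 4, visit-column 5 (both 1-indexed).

533

With rows sorted ascending by patient, row 4 is patient=P32. visit columns in first-appearance order: v4, v3, v1, v5, v2; column 5 is v2.
Long rows with patient=P32, visit=v2: min(533, 646) = 533.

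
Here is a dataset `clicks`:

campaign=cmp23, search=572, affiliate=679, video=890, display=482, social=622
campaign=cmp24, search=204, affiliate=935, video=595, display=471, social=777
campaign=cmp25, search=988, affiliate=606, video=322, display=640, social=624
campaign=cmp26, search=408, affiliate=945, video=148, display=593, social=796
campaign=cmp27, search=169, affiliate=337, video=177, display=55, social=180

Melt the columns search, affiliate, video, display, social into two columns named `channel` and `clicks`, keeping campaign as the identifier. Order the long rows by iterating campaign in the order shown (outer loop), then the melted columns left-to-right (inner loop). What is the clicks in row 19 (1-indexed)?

25 rows total (5 × 5). Row 19: index ⌊(19-1)/5⌋ = 3 into campaign → cmp26; (19-1) mod 5 = 3 into the melted columns → display.
So row 19 is (cmp26, display, 593); clicks = 593.

593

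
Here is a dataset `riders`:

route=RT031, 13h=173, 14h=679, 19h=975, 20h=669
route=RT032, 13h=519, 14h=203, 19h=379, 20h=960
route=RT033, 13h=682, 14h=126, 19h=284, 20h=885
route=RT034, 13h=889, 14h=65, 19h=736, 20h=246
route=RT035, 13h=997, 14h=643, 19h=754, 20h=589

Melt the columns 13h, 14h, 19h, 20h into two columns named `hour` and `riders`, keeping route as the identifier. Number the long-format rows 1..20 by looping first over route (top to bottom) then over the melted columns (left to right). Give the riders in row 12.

20 rows total (5 × 4). Row 12: index ⌊(12-1)/4⌋ = 2 into route → RT033; (12-1) mod 4 = 3 into the melted columns → 20h.
So row 12 is (RT033, 20h, 885); riders = 885.

885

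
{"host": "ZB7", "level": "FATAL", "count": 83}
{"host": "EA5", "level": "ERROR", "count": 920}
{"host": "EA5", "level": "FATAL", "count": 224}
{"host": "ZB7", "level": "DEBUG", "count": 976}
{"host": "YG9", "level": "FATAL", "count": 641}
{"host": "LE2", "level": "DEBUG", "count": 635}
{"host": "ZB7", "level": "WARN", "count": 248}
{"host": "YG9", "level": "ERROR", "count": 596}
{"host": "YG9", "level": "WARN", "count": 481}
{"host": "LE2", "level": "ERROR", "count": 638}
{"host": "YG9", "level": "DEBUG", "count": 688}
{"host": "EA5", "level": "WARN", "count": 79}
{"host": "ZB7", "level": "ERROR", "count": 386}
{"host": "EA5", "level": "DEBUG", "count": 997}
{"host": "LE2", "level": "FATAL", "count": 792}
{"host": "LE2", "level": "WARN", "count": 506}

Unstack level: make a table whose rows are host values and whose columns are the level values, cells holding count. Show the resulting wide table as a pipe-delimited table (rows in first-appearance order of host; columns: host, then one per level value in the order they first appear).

| host | FATAL | ERROR | DEBUG | WARN |
| ZB7 | 83 | 386 | 976 | 248 |
| EA5 | 224 | 920 | 997 | 79 |
| YG9 | 641 | 596 | 688 | 481 |
| LE2 | 792 | 638 | 635 | 506 |

Columns: host plus the 4 distinct level values (FATAL, ERROR, DEBUG, WARN).
For example, row ZB7 column FATAL takes count=83 from the long row (ZB7, FATAL).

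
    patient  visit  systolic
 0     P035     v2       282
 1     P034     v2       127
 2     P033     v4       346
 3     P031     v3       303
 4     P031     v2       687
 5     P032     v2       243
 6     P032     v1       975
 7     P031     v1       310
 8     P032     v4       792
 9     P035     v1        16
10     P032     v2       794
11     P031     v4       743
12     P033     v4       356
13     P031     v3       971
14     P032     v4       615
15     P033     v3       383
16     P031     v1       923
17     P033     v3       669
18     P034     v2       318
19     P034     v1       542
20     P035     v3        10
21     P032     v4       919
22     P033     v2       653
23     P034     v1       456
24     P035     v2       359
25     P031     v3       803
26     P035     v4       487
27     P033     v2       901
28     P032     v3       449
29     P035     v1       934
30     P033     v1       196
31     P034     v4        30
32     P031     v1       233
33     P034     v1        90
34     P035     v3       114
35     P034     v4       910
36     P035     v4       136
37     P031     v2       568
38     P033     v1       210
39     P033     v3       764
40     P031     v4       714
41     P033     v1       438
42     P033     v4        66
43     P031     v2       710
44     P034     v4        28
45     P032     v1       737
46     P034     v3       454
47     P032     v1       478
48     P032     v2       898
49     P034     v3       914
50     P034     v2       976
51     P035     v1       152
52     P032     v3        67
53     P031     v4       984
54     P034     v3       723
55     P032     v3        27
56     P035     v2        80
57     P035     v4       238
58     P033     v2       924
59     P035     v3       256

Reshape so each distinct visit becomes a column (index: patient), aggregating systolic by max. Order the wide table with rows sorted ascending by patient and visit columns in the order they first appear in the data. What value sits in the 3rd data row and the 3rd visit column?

With rows sorted ascending by patient, row 3 is patient=P033. visit columns in first-appearance order: v2, v4, v3, v1; column 3 is v3.
Long rows with patient=P033, visit=v3: max(383, 669, 764) = 764.

764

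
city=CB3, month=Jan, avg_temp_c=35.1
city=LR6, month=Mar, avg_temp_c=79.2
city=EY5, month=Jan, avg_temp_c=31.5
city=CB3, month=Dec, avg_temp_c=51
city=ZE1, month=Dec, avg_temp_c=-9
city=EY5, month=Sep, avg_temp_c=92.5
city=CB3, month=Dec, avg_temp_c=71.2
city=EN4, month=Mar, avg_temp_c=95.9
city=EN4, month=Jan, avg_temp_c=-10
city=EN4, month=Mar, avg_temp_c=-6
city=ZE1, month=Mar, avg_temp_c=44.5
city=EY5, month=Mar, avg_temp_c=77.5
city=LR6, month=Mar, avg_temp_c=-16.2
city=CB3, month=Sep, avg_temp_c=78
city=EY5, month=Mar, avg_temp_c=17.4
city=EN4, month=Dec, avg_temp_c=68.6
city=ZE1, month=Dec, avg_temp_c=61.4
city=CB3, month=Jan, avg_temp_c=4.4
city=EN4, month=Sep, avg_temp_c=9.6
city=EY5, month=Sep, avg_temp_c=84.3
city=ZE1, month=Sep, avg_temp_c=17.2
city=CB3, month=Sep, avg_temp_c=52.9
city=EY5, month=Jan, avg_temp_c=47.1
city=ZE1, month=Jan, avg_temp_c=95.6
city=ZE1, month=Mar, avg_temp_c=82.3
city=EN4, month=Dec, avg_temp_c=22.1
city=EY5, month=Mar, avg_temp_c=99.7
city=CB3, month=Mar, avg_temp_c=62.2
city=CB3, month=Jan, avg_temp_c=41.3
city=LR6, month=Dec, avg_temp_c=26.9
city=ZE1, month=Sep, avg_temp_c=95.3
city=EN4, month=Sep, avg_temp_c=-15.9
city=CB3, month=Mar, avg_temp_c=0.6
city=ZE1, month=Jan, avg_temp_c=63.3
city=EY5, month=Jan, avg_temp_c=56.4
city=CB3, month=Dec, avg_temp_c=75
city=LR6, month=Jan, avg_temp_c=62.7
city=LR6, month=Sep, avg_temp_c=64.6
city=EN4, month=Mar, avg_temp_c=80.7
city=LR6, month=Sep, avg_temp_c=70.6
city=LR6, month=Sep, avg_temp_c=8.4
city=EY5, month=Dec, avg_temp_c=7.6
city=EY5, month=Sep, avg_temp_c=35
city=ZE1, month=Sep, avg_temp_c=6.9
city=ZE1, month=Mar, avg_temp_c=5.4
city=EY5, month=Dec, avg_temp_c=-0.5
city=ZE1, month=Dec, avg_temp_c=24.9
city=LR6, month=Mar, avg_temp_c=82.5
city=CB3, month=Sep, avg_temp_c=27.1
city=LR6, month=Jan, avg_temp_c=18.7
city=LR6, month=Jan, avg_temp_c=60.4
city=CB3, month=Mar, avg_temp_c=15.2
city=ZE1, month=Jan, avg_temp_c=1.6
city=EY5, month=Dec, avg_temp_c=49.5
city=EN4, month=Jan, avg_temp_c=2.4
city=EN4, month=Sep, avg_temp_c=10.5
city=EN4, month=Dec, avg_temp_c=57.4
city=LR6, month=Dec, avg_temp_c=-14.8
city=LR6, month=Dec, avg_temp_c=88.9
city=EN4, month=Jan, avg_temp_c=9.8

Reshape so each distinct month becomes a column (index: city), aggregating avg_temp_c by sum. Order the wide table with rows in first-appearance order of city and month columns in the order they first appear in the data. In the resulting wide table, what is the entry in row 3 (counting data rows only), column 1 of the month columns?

135

With rows in first-appearance order of city, row 3 is city=EY5. month columns in first-appearance order: Jan, Mar, Dec, Sep; column 1 is Jan.
Long rows with city=EY5, month=Jan: 31.5 + 47.1 + 56.4 = 135.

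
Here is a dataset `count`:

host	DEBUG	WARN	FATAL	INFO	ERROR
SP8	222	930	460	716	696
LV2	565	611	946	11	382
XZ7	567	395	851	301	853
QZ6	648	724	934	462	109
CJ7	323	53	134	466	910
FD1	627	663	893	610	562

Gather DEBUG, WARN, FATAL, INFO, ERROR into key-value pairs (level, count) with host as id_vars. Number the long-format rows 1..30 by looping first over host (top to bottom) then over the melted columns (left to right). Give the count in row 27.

663

30 rows total (6 × 5). Row 27: index ⌊(27-1)/5⌋ = 5 into host → FD1; (27-1) mod 5 = 1 into the melted columns → WARN.
So row 27 is (FD1, WARN, 663); count = 663.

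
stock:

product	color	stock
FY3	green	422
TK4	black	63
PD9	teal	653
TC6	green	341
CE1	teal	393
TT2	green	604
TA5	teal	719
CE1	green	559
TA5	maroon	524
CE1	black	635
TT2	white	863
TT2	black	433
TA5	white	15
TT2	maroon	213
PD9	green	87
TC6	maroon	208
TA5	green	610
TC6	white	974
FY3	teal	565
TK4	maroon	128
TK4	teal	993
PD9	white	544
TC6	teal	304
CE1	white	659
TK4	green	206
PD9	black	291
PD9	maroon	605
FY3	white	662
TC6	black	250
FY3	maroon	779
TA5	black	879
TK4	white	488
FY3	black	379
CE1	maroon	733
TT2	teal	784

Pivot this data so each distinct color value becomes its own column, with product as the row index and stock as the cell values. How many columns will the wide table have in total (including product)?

6

1 column for product plus 5 distinct color values → 6 columns.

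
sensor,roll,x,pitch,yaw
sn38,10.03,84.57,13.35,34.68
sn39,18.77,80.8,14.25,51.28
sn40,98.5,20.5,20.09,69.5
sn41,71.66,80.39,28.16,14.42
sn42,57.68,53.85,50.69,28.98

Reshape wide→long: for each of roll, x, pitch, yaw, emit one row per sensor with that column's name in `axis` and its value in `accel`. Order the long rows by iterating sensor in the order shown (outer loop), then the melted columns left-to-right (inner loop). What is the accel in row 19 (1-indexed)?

50.69

20 rows total (5 × 4). Row 19: index ⌊(19-1)/4⌋ = 4 into sensor → sn42; (19-1) mod 4 = 2 into the melted columns → pitch.
So row 19 is (sn42, pitch, 50.69); accel = 50.69.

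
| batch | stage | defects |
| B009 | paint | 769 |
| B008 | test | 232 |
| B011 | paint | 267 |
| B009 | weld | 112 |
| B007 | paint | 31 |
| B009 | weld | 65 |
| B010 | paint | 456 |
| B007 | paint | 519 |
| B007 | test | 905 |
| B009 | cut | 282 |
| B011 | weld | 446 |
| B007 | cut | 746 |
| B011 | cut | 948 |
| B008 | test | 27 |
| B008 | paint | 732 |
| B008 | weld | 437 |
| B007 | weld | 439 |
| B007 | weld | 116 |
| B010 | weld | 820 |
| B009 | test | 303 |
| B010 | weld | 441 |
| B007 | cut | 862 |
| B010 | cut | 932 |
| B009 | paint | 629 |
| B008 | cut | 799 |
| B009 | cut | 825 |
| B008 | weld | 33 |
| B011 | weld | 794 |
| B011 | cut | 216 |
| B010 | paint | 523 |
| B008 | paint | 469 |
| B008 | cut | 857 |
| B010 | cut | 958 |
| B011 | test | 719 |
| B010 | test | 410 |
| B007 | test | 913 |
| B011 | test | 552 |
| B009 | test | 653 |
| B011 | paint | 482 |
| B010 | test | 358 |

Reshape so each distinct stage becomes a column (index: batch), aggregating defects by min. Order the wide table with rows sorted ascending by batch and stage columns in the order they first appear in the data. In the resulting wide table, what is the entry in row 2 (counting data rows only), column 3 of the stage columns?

33

With rows sorted ascending by batch, row 2 is batch=B008. stage columns in first-appearance order: paint, test, weld, cut; column 3 is weld.
Long rows with batch=B008, stage=weld: min(437, 33) = 33.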